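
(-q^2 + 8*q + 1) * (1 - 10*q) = 10*q^3 - 81*q^2 - 2*q + 1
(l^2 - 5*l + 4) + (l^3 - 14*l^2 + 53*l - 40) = l^3 - 13*l^2 + 48*l - 36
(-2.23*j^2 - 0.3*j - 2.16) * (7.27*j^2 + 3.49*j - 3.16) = -16.2121*j^4 - 9.9637*j^3 - 9.7034*j^2 - 6.5904*j + 6.8256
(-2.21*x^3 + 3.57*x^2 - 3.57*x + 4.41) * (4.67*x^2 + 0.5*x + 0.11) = -10.3207*x^5 + 15.5669*x^4 - 15.13*x^3 + 19.2024*x^2 + 1.8123*x + 0.4851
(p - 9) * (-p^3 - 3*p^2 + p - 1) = -p^4 + 6*p^3 + 28*p^2 - 10*p + 9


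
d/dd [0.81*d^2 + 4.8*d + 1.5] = 1.62*d + 4.8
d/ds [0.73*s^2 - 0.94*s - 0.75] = 1.46*s - 0.94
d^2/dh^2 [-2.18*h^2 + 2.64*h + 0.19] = -4.36000000000000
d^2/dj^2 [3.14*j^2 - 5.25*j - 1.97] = 6.28000000000000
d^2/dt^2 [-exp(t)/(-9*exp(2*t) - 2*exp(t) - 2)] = (81*exp(4*t) - 18*exp(3*t) - 108*exp(2*t) - 4*exp(t) + 4)*exp(t)/(729*exp(6*t) + 486*exp(5*t) + 594*exp(4*t) + 224*exp(3*t) + 132*exp(2*t) + 24*exp(t) + 8)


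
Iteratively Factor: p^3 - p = (p + 1)*(p^2 - p) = p*(p + 1)*(p - 1)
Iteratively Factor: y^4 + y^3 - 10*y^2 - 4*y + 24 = (y + 2)*(y^3 - y^2 - 8*y + 12) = (y - 2)*(y + 2)*(y^2 + y - 6) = (y - 2)^2*(y + 2)*(y + 3)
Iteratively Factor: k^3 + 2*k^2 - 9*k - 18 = (k - 3)*(k^2 + 5*k + 6) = (k - 3)*(k + 3)*(k + 2)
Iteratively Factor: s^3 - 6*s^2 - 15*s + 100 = (s - 5)*(s^2 - s - 20) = (s - 5)^2*(s + 4)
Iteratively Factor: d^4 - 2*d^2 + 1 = (d - 1)*(d^3 + d^2 - d - 1) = (d - 1)^2*(d^2 + 2*d + 1) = (d - 1)^2*(d + 1)*(d + 1)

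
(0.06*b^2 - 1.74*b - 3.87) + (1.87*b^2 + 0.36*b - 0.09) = 1.93*b^2 - 1.38*b - 3.96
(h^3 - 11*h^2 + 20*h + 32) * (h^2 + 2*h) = h^5 - 9*h^4 - 2*h^3 + 72*h^2 + 64*h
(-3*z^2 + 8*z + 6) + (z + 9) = -3*z^2 + 9*z + 15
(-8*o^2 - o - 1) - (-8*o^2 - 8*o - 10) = 7*o + 9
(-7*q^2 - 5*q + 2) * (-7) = 49*q^2 + 35*q - 14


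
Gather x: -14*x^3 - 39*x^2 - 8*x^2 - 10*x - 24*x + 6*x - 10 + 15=-14*x^3 - 47*x^2 - 28*x + 5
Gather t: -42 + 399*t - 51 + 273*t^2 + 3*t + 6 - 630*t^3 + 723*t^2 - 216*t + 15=-630*t^3 + 996*t^2 + 186*t - 72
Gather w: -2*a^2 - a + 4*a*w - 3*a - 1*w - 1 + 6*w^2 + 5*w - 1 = -2*a^2 - 4*a + 6*w^2 + w*(4*a + 4) - 2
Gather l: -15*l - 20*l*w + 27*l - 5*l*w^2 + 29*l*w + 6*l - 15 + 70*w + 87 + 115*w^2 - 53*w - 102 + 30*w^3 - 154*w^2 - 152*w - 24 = l*(-5*w^2 + 9*w + 18) + 30*w^3 - 39*w^2 - 135*w - 54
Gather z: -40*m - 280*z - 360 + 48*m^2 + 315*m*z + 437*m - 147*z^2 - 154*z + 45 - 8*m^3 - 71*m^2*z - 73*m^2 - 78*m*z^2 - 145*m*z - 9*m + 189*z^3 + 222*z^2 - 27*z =-8*m^3 - 25*m^2 + 388*m + 189*z^3 + z^2*(75 - 78*m) + z*(-71*m^2 + 170*m - 461) - 315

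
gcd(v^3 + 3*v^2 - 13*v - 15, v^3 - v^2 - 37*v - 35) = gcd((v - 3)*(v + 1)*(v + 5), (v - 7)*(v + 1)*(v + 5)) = v^2 + 6*v + 5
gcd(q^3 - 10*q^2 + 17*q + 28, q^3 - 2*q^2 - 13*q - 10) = q + 1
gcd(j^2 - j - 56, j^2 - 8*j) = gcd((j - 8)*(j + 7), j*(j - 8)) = j - 8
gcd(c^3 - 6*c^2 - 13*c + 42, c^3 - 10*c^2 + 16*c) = c - 2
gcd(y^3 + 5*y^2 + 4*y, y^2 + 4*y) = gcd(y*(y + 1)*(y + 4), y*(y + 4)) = y^2 + 4*y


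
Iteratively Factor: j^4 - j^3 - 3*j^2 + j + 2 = (j - 1)*(j^3 - 3*j - 2) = (j - 1)*(j + 1)*(j^2 - j - 2) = (j - 2)*(j - 1)*(j + 1)*(j + 1)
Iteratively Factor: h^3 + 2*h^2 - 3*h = (h + 3)*(h^2 - h) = h*(h + 3)*(h - 1)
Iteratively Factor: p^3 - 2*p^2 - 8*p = (p - 4)*(p^2 + 2*p) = p*(p - 4)*(p + 2)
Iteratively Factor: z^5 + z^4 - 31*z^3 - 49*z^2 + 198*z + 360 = (z + 4)*(z^4 - 3*z^3 - 19*z^2 + 27*z + 90) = (z + 2)*(z + 4)*(z^3 - 5*z^2 - 9*z + 45) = (z - 3)*(z + 2)*(z + 4)*(z^2 - 2*z - 15) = (z - 5)*(z - 3)*(z + 2)*(z + 4)*(z + 3)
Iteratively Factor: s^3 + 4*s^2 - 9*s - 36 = (s + 3)*(s^2 + s - 12) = (s + 3)*(s + 4)*(s - 3)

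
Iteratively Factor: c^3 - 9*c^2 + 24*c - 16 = (c - 4)*(c^2 - 5*c + 4) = (c - 4)*(c - 1)*(c - 4)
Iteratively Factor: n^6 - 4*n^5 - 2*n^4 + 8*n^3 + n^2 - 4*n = (n)*(n^5 - 4*n^4 - 2*n^3 + 8*n^2 + n - 4) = n*(n + 1)*(n^4 - 5*n^3 + 3*n^2 + 5*n - 4) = n*(n - 1)*(n + 1)*(n^3 - 4*n^2 - n + 4) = n*(n - 4)*(n - 1)*(n + 1)*(n^2 - 1) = n*(n - 4)*(n - 1)*(n + 1)^2*(n - 1)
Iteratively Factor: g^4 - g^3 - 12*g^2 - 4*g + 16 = (g + 2)*(g^3 - 3*g^2 - 6*g + 8) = (g + 2)^2*(g^2 - 5*g + 4) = (g - 1)*(g + 2)^2*(g - 4)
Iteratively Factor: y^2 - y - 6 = (y + 2)*(y - 3)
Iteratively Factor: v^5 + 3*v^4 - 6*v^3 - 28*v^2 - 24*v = (v)*(v^4 + 3*v^3 - 6*v^2 - 28*v - 24) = v*(v + 2)*(v^3 + v^2 - 8*v - 12) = v*(v - 3)*(v + 2)*(v^2 + 4*v + 4) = v*(v - 3)*(v + 2)^2*(v + 2)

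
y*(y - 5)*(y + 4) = y^3 - y^2 - 20*y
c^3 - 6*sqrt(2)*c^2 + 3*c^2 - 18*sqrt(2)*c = c*(c + 3)*(c - 6*sqrt(2))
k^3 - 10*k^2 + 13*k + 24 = (k - 8)*(k - 3)*(k + 1)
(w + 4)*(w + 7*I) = w^2 + 4*w + 7*I*w + 28*I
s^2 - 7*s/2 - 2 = (s - 4)*(s + 1/2)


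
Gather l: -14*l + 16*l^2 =16*l^2 - 14*l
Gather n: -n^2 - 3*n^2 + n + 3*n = -4*n^2 + 4*n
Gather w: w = w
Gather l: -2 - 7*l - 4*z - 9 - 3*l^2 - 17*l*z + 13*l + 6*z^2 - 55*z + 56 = -3*l^2 + l*(6 - 17*z) + 6*z^2 - 59*z + 45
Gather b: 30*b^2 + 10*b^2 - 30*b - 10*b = 40*b^2 - 40*b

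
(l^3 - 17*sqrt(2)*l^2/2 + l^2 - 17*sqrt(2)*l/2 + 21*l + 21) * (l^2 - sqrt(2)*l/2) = l^5 - 9*sqrt(2)*l^4 + l^4 - 9*sqrt(2)*l^3 + 59*l^3/2 - 21*sqrt(2)*l^2/2 + 59*l^2/2 - 21*sqrt(2)*l/2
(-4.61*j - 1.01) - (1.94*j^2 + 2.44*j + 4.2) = -1.94*j^2 - 7.05*j - 5.21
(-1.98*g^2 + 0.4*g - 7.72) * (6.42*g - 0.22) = -12.7116*g^3 + 3.0036*g^2 - 49.6504*g + 1.6984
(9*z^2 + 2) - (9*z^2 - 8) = 10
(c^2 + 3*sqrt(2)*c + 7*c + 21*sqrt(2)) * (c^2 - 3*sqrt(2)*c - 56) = c^4 + 7*c^3 - 74*c^2 - 518*c - 168*sqrt(2)*c - 1176*sqrt(2)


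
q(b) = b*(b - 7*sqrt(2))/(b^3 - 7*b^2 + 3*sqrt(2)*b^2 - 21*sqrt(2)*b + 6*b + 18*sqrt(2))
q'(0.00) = -0.39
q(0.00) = 0.00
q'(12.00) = 0.01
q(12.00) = 0.02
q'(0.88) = -23.60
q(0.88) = -2.52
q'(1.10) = -33.97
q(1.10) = 3.70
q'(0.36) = -0.87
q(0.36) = -0.21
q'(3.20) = -0.03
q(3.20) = 0.47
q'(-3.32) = -1.33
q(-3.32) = 1.18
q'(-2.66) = -0.47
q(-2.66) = 0.67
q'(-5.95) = -0.39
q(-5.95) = -0.67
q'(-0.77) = -0.19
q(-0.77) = 0.20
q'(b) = b*(b - 7*sqrt(2))*(-3*b^2 - 6*sqrt(2)*b + 14*b - 6 + 21*sqrt(2))/(b^3 - 7*b^2 + 3*sqrt(2)*b^2 - 21*sqrt(2)*b + 6*b + 18*sqrt(2))^2 + b/(b^3 - 7*b^2 + 3*sqrt(2)*b^2 - 21*sqrt(2)*b + 6*b + 18*sqrt(2)) + (b - 7*sqrt(2))/(b^3 - 7*b^2 + 3*sqrt(2)*b^2 - 21*sqrt(2)*b + 6*b + 18*sqrt(2)) = (-b^4 + 14*sqrt(2)*b^3 - 70*sqrt(2)*b^2 + 48*b^2 + 36*sqrt(2)*b - 252)/(b^6 - 14*b^5 + 6*sqrt(2)*b^5 - 84*sqrt(2)*b^4 + 79*b^4 - 336*b^3 + 366*sqrt(2)*b^3 - 504*sqrt(2)*b^2 + 1134*b^2 - 1512*b + 216*sqrt(2)*b + 648)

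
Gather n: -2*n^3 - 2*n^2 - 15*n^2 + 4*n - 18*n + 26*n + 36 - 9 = -2*n^3 - 17*n^2 + 12*n + 27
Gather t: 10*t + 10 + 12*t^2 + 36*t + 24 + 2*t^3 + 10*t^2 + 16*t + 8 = 2*t^3 + 22*t^2 + 62*t + 42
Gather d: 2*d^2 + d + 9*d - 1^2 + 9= 2*d^2 + 10*d + 8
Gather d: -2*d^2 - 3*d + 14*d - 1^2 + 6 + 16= -2*d^2 + 11*d + 21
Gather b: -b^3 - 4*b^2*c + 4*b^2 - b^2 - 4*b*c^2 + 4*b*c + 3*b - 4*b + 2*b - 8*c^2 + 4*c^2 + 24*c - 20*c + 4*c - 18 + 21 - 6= -b^3 + b^2*(3 - 4*c) + b*(-4*c^2 + 4*c + 1) - 4*c^2 + 8*c - 3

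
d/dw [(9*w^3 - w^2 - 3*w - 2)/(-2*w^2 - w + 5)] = (-18*w^4 - 18*w^3 + 130*w^2 - 18*w - 17)/(4*w^4 + 4*w^3 - 19*w^2 - 10*w + 25)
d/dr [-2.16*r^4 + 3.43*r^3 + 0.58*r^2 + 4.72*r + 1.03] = -8.64*r^3 + 10.29*r^2 + 1.16*r + 4.72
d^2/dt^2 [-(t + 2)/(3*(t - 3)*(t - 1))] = 2*(-t^3 - 6*t^2 + 33*t - 38)/(3*(t^6 - 12*t^5 + 57*t^4 - 136*t^3 + 171*t^2 - 108*t + 27))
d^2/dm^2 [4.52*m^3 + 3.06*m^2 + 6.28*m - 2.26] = 27.12*m + 6.12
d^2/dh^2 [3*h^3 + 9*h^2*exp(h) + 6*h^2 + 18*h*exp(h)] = 9*h^2*exp(h) + 54*h*exp(h) + 18*h + 54*exp(h) + 12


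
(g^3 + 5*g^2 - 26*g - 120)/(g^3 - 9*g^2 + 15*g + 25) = (g^2 + 10*g + 24)/(g^2 - 4*g - 5)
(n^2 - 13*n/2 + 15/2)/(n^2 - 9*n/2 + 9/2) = (n - 5)/(n - 3)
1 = 1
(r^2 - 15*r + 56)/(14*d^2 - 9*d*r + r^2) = (r^2 - 15*r + 56)/(14*d^2 - 9*d*r + r^2)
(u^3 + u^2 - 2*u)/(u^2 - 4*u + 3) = u*(u + 2)/(u - 3)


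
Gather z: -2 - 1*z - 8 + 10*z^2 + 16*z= 10*z^2 + 15*z - 10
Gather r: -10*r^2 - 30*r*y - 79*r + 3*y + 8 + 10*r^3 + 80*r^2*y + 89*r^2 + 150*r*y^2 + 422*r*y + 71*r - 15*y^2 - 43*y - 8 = 10*r^3 + r^2*(80*y + 79) + r*(150*y^2 + 392*y - 8) - 15*y^2 - 40*y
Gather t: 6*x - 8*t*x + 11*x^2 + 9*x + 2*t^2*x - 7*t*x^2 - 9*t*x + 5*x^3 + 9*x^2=2*t^2*x + t*(-7*x^2 - 17*x) + 5*x^3 + 20*x^2 + 15*x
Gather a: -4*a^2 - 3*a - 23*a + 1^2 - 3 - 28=-4*a^2 - 26*a - 30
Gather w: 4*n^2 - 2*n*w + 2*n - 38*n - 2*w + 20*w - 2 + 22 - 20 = 4*n^2 - 36*n + w*(18 - 2*n)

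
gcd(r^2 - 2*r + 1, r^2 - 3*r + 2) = r - 1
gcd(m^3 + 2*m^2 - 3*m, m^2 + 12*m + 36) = 1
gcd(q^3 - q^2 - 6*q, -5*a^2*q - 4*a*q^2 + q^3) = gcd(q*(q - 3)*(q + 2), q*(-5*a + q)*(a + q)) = q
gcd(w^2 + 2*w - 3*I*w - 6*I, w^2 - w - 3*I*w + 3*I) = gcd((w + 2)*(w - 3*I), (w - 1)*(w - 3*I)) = w - 3*I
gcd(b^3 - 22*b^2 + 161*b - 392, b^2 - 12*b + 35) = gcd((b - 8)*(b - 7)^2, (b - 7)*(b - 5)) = b - 7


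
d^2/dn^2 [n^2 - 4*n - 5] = 2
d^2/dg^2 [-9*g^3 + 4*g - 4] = -54*g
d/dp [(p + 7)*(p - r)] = 2*p - r + 7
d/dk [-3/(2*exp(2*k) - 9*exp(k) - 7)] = (12*exp(k) - 27)*exp(k)/(-2*exp(2*k) + 9*exp(k) + 7)^2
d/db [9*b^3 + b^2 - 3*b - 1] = 27*b^2 + 2*b - 3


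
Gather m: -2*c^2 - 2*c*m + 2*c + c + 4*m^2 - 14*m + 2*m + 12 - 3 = -2*c^2 + 3*c + 4*m^2 + m*(-2*c - 12) + 9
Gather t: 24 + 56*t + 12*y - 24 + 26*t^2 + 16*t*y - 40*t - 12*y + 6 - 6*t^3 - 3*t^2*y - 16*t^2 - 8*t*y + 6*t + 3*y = -6*t^3 + t^2*(10 - 3*y) + t*(8*y + 22) + 3*y + 6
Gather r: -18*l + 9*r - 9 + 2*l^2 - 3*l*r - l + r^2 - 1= 2*l^2 - 19*l + r^2 + r*(9 - 3*l) - 10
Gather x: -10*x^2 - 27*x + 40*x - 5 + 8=-10*x^2 + 13*x + 3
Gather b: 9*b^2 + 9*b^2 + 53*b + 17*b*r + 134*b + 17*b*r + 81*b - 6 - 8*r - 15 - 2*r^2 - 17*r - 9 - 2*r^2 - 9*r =18*b^2 + b*(34*r + 268) - 4*r^2 - 34*r - 30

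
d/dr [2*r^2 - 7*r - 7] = 4*r - 7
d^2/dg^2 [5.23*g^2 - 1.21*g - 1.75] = 10.4600000000000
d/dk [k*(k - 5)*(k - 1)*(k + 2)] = 4*k^3 - 12*k^2 - 14*k + 10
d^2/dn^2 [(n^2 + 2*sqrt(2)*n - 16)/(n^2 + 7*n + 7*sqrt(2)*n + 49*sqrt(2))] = 2*(-5*sqrt(2)*n^3 - 7*n^3 - 147*sqrt(2)*n^2 - 48*n^2 - 924*n - 336*sqrt(2)*n - 2156*sqrt(2) + 1078)/(n^6 + 21*n^5 + 21*sqrt(2)*n^5 + 441*n^4 + 441*sqrt(2)*n^4 + 3773*sqrt(2)*n^3 + 6517*n^3 + 21609*sqrt(2)*n^2 + 43218*n^2 + 100842*n + 100842*sqrt(2)*n + 235298*sqrt(2))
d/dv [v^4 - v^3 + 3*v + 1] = 4*v^3 - 3*v^2 + 3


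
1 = 1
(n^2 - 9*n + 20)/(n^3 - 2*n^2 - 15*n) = (n - 4)/(n*(n + 3))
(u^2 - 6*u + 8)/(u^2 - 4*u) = (u - 2)/u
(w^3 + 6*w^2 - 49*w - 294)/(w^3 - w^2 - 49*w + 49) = (w + 6)/(w - 1)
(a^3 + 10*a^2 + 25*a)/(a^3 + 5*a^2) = (a + 5)/a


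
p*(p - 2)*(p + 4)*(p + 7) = p^4 + 9*p^3 + 6*p^2 - 56*p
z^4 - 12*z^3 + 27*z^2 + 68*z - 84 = (z - 7)*(z - 6)*(z - 1)*(z + 2)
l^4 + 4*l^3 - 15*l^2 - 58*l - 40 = (l - 4)*(l + 1)*(l + 2)*(l + 5)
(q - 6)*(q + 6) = q^2 - 36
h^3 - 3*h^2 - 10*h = h*(h - 5)*(h + 2)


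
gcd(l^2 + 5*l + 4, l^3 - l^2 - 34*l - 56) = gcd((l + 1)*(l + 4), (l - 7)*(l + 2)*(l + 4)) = l + 4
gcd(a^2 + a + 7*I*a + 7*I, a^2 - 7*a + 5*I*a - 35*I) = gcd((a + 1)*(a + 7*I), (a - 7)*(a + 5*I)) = 1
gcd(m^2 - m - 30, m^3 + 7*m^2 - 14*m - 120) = m + 5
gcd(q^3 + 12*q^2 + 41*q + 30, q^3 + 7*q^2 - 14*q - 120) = q^2 + 11*q + 30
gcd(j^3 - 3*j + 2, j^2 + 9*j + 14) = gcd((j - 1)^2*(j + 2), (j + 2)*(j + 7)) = j + 2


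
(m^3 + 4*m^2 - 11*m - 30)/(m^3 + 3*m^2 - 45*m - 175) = (m^2 - m - 6)/(m^2 - 2*m - 35)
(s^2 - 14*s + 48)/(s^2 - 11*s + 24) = (s - 6)/(s - 3)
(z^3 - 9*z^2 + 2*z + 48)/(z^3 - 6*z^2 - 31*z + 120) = (z + 2)/(z + 5)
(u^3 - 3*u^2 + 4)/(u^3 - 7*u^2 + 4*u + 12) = (u - 2)/(u - 6)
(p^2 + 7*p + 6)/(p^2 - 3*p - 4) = (p + 6)/(p - 4)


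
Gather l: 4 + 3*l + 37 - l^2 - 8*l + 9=-l^2 - 5*l + 50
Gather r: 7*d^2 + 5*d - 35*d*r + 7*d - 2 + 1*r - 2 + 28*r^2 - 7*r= 7*d^2 + 12*d + 28*r^2 + r*(-35*d - 6) - 4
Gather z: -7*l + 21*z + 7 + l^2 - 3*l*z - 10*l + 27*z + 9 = l^2 - 17*l + z*(48 - 3*l) + 16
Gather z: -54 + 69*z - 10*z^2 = -10*z^2 + 69*z - 54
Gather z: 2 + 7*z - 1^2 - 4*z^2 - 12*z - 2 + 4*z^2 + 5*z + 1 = 0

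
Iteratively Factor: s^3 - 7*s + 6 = (s + 3)*(s^2 - 3*s + 2) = (s - 1)*(s + 3)*(s - 2)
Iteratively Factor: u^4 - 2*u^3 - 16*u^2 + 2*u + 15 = (u - 1)*(u^3 - u^2 - 17*u - 15) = (u - 1)*(u + 3)*(u^2 - 4*u - 5) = (u - 5)*(u - 1)*(u + 3)*(u + 1)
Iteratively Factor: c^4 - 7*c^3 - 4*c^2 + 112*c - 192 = (c + 4)*(c^3 - 11*c^2 + 40*c - 48) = (c - 4)*(c + 4)*(c^2 - 7*c + 12) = (c - 4)^2*(c + 4)*(c - 3)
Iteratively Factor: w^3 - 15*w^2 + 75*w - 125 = (w - 5)*(w^2 - 10*w + 25) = (w - 5)^2*(w - 5)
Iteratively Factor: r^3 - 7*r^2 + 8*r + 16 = (r + 1)*(r^2 - 8*r + 16) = (r - 4)*(r + 1)*(r - 4)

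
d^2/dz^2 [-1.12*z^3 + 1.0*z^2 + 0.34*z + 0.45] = 2.0 - 6.72*z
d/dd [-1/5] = 0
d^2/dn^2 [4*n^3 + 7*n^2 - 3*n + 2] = 24*n + 14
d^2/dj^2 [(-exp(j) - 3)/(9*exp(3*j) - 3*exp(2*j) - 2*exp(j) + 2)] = (-324*exp(6*j) - 2106*exp(5*j) + 810*exp(4*j) + 240*exp(3*j) + 396*exp(2*j) - 88*exp(j) - 16)*exp(j)/(729*exp(9*j) - 729*exp(8*j) - 243*exp(7*j) + 783*exp(6*j) - 270*exp(5*j) - 198*exp(4*j) + 172*exp(3*j) - 12*exp(2*j) - 24*exp(j) + 8)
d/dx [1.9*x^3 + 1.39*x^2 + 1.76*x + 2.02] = 5.7*x^2 + 2.78*x + 1.76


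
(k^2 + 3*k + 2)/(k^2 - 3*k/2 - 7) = 2*(k + 1)/(2*k - 7)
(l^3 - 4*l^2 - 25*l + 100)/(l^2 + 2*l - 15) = (l^2 - 9*l + 20)/(l - 3)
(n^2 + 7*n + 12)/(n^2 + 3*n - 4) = (n + 3)/(n - 1)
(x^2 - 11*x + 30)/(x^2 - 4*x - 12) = (x - 5)/(x + 2)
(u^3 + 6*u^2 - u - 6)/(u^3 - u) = (u + 6)/u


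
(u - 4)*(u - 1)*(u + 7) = u^3 + 2*u^2 - 31*u + 28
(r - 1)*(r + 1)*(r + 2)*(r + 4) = r^4 + 6*r^3 + 7*r^2 - 6*r - 8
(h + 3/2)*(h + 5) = h^2 + 13*h/2 + 15/2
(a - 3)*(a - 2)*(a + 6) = a^3 + a^2 - 24*a + 36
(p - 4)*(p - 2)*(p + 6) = p^3 - 28*p + 48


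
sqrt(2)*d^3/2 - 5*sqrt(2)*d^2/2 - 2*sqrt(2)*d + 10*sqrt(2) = (d - 5)*(d - 2)*(sqrt(2)*d/2 + sqrt(2))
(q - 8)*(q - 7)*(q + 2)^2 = q^4 - 11*q^3 + 164*q + 224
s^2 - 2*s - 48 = (s - 8)*(s + 6)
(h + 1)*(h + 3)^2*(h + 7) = h^4 + 14*h^3 + 64*h^2 + 114*h + 63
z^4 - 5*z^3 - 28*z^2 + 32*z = z*(z - 8)*(z - 1)*(z + 4)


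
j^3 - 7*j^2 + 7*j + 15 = (j - 5)*(j - 3)*(j + 1)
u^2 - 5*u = u*(u - 5)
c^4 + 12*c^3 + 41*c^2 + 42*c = c*(c + 2)*(c + 3)*(c + 7)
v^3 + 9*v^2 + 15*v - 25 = (v - 1)*(v + 5)^2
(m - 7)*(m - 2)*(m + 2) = m^3 - 7*m^2 - 4*m + 28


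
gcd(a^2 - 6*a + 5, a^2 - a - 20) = a - 5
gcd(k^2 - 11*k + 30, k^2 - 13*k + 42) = k - 6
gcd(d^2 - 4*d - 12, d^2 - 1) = 1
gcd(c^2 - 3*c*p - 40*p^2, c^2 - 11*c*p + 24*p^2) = -c + 8*p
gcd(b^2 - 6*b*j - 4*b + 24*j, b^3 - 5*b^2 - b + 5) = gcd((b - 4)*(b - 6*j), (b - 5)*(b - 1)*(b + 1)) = 1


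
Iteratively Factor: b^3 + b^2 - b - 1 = (b + 1)*(b^2 - 1) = (b - 1)*(b + 1)*(b + 1)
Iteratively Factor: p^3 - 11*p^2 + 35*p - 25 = (p - 1)*(p^2 - 10*p + 25) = (p - 5)*(p - 1)*(p - 5)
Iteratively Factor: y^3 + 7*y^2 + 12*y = (y + 4)*(y^2 + 3*y) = (y + 3)*(y + 4)*(y)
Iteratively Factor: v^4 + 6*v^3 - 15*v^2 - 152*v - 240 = (v + 4)*(v^3 + 2*v^2 - 23*v - 60) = (v - 5)*(v + 4)*(v^2 + 7*v + 12) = (v - 5)*(v + 3)*(v + 4)*(v + 4)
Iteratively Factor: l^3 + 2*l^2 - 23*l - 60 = (l - 5)*(l^2 + 7*l + 12) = (l - 5)*(l + 4)*(l + 3)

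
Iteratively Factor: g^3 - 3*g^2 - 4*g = (g - 4)*(g^2 + g) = g*(g - 4)*(g + 1)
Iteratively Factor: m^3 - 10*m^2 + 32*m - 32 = (m - 2)*(m^2 - 8*m + 16) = (m - 4)*(m - 2)*(m - 4)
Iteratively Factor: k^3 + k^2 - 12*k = (k - 3)*(k^2 + 4*k) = (k - 3)*(k + 4)*(k)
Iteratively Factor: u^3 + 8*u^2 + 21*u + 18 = (u + 3)*(u^2 + 5*u + 6) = (u + 3)^2*(u + 2)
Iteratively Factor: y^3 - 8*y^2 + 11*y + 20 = (y - 5)*(y^2 - 3*y - 4) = (y - 5)*(y + 1)*(y - 4)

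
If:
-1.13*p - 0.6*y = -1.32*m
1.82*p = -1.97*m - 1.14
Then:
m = 0.235929566814303*y - 0.278319109862807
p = -0.255374311331965*y - 0.325116128335314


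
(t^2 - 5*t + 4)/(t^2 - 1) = (t - 4)/(t + 1)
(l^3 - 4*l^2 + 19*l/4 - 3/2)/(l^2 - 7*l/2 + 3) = l - 1/2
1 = 1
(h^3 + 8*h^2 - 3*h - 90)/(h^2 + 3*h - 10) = (h^2 + 3*h - 18)/(h - 2)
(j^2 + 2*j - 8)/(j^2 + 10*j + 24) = (j - 2)/(j + 6)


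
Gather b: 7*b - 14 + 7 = 7*b - 7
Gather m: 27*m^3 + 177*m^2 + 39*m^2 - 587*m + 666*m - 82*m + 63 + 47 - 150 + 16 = 27*m^3 + 216*m^2 - 3*m - 24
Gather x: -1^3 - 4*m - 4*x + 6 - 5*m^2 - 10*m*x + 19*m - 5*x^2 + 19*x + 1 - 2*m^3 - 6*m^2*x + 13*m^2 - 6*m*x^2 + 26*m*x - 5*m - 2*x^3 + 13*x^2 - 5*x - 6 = -2*m^3 + 8*m^2 + 10*m - 2*x^3 + x^2*(8 - 6*m) + x*(-6*m^2 + 16*m + 10)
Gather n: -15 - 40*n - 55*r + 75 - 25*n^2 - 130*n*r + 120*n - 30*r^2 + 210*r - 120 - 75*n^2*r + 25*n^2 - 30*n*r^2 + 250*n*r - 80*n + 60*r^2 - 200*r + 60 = -75*n^2*r + n*(-30*r^2 + 120*r) + 30*r^2 - 45*r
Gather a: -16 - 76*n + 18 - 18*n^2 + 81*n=-18*n^2 + 5*n + 2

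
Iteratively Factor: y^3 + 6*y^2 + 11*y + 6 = (y + 3)*(y^2 + 3*y + 2) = (y + 2)*(y + 3)*(y + 1)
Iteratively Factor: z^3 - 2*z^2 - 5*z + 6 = (z + 2)*(z^2 - 4*z + 3) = (z - 3)*(z + 2)*(z - 1)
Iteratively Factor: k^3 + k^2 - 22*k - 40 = (k + 4)*(k^2 - 3*k - 10) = (k - 5)*(k + 4)*(k + 2)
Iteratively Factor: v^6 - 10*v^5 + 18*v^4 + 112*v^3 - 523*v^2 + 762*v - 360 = (v - 5)*(v^5 - 5*v^4 - 7*v^3 + 77*v^2 - 138*v + 72) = (v - 5)*(v - 3)*(v^4 - 2*v^3 - 13*v^2 + 38*v - 24) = (v - 5)*(v - 3)*(v + 4)*(v^3 - 6*v^2 + 11*v - 6) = (v - 5)*(v - 3)*(v - 1)*(v + 4)*(v^2 - 5*v + 6) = (v - 5)*(v - 3)^2*(v - 1)*(v + 4)*(v - 2)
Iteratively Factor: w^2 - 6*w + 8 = (w - 4)*(w - 2)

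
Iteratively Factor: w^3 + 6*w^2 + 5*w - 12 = (w + 3)*(w^2 + 3*w - 4) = (w - 1)*(w + 3)*(w + 4)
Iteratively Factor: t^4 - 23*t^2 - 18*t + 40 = (t - 1)*(t^3 + t^2 - 22*t - 40) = (t - 1)*(t + 4)*(t^2 - 3*t - 10) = (t - 1)*(t + 2)*(t + 4)*(t - 5)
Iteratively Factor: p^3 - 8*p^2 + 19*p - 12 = (p - 1)*(p^2 - 7*p + 12) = (p - 3)*(p - 1)*(p - 4)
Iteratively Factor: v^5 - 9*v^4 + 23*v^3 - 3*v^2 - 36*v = (v + 1)*(v^4 - 10*v^3 + 33*v^2 - 36*v) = (v - 3)*(v + 1)*(v^3 - 7*v^2 + 12*v) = (v - 4)*(v - 3)*(v + 1)*(v^2 - 3*v) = v*(v - 4)*(v - 3)*(v + 1)*(v - 3)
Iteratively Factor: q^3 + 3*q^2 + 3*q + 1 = (q + 1)*(q^2 + 2*q + 1) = (q + 1)^2*(q + 1)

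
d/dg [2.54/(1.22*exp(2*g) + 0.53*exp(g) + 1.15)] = (-6.1976*exp(g) - 1.3462)*exp(g)/(1.22*exp(2*g) + 0.53*exp(g) + 1.15)^2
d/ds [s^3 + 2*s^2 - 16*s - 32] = 3*s^2 + 4*s - 16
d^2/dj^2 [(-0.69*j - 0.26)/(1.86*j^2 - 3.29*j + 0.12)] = (-(0.69*j + 0.26)*(3.72*j - 3.29)*(7.44*j - 6.58) + (7.7004*j - 3.573)*(1.86*j^2 - 3.29*j + 0.12))/(1.86*j^2 - 3.29*j + 0.12)^3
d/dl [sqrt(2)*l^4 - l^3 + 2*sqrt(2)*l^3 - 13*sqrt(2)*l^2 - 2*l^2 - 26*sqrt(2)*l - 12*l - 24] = 4*sqrt(2)*l^3 - 3*l^2 + 6*sqrt(2)*l^2 - 26*sqrt(2)*l - 4*l - 26*sqrt(2) - 12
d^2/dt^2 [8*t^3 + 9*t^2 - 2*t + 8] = 48*t + 18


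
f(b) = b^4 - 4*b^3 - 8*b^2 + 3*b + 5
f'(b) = 4*b^3 - 12*b^2 - 16*b + 3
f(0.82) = 0.33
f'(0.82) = -15.98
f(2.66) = -68.85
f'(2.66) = -49.18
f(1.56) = -19.05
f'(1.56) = -35.98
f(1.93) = -33.89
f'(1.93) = -43.82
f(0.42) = 4.58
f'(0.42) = -5.54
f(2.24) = -48.20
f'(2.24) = -48.09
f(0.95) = -1.98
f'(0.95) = -19.60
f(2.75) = -73.25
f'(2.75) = -48.56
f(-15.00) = 62285.00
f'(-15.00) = -15957.00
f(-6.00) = 1859.00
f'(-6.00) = -1197.00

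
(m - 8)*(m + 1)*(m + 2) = m^3 - 5*m^2 - 22*m - 16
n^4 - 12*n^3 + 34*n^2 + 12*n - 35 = (n - 7)*(n - 5)*(n - 1)*(n + 1)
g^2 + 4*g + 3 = (g + 1)*(g + 3)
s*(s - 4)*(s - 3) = s^3 - 7*s^2 + 12*s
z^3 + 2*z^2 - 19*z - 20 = (z - 4)*(z + 1)*(z + 5)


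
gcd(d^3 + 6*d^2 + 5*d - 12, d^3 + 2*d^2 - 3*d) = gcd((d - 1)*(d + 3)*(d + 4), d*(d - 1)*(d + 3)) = d^2 + 2*d - 3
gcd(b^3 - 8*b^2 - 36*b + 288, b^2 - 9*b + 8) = b - 8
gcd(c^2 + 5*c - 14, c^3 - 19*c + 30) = c - 2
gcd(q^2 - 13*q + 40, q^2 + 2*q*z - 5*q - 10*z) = q - 5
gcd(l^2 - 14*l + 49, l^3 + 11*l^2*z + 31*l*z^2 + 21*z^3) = 1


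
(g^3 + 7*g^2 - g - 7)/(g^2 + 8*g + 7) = g - 1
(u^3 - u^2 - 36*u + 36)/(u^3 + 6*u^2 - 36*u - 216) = (u - 1)/(u + 6)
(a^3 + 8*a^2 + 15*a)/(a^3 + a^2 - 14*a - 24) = a*(a + 5)/(a^2 - 2*a - 8)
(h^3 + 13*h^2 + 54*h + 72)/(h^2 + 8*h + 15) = (h^2 + 10*h + 24)/(h + 5)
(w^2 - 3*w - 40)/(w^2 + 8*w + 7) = (w^2 - 3*w - 40)/(w^2 + 8*w + 7)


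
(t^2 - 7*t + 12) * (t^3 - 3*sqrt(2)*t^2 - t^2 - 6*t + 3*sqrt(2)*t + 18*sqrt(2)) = t^5 - 8*t^4 - 3*sqrt(2)*t^4 + 13*t^3 + 24*sqrt(2)*t^3 - 39*sqrt(2)*t^2 + 30*t^2 - 90*sqrt(2)*t - 72*t + 216*sqrt(2)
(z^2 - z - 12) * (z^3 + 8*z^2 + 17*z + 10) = z^5 + 7*z^4 - 3*z^3 - 103*z^2 - 214*z - 120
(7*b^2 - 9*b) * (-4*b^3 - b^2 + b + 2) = -28*b^5 + 29*b^4 + 16*b^3 + 5*b^2 - 18*b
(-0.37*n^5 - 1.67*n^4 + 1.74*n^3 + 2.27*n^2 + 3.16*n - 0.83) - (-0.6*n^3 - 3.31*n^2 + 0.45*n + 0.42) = -0.37*n^5 - 1.67*n^4 + 2.34*n^3 + 5.58*n^2 + 2.71*n - 1.25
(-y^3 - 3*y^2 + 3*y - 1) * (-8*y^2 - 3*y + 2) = 8*y^5 + 27*y^4 - 17*y^3 - 7*y^2 + 9*y - 2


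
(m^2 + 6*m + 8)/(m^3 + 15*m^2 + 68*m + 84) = (m + 4)/(m^2 + 13*m + 42)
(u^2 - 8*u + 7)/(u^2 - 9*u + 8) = (u - 7)/(u - 8)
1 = 1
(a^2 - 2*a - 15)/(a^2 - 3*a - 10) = (a + 3)/(a + 2)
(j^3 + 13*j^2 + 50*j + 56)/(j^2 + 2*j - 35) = (j^2 + 6*j + 8)/(j - 5)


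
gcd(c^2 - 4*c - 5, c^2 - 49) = 1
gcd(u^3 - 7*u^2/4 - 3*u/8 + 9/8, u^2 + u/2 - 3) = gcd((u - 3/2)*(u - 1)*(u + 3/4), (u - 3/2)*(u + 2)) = u - 3/2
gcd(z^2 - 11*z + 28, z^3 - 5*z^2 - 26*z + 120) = z - 4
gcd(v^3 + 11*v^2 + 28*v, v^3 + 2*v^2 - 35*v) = v^2 + 7*v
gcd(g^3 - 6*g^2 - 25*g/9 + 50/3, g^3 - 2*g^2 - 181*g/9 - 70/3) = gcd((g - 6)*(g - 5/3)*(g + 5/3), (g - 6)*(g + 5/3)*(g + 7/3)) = g^2 - 13*g/3 - 10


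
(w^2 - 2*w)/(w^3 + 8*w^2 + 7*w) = (w - 2)/(w^2 + 8*w + 7)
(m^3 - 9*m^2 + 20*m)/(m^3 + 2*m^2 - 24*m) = (m - 5)/(m + 6)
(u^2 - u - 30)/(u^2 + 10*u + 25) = (u - 6)/(u + 5)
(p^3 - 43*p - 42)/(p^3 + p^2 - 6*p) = (p^3 - 43*p - 42)/(p*(p^2 + p - 6))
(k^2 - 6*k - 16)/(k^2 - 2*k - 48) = (k + 2)/(k + 6)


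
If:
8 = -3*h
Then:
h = -8/3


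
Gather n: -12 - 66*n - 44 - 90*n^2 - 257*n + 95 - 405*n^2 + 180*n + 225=-495*n^2 - 143*n + 264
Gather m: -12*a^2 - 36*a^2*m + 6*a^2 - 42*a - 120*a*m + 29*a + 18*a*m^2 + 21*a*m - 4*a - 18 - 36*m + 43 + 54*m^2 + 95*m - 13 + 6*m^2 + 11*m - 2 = -6*a^2 - 17*a + m^2*(18*a + 60) + m*(-36*a^2 - 99*a + 70) + 10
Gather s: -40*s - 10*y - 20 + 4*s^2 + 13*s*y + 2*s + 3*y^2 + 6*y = 4*s^2 + s*(13*y - 38) + 3*y^2 - 4*y - 20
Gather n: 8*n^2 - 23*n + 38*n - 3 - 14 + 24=8*n^2 + 15*n + 7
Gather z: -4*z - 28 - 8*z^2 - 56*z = -8*z^2 - 60*z - 28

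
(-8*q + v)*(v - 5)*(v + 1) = -8*q*v^2 + 32*q*v + 40*q + v^3 - 4*v^2 - 5*v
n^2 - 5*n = n*(n - 5)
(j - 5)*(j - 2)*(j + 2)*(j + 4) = j^4 - j^3 - 24*j^2 + 4*j + 80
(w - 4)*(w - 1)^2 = w^3 - 6*w^2 + 9*w - 4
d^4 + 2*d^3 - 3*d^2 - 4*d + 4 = (d - 1)^2*(d + 2)^2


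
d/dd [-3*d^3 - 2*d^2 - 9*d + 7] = -9*d^2 - 4*d - 9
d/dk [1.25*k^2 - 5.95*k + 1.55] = 2.5*k - 5.95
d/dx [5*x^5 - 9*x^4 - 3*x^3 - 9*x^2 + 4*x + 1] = 25*x^4 - 36*x^3 - 9*x^2 - 18*x + 4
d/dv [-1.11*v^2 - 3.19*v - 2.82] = -2.22*v - 3.19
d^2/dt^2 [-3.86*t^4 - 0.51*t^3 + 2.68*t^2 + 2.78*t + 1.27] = -46.32*t^2 - 3.06*t + 5.36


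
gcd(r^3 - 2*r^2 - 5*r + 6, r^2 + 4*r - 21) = r - 3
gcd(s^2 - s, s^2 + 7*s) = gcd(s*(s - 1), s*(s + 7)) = s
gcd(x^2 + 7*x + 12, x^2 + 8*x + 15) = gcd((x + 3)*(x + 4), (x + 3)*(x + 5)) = x + 3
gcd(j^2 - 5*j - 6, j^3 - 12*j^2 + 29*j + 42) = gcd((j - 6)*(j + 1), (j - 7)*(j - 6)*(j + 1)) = j^2 - 5*j - 6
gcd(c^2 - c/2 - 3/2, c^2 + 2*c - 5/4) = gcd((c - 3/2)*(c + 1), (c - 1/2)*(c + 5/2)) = 1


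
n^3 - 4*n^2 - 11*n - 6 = (n - 6)*(n + 1)^2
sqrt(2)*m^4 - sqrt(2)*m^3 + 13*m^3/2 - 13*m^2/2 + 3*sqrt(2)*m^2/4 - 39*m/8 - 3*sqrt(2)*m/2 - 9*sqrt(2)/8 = (m - 3/2)*(m + 1/2)*(m + 3*sqrt(2))*(sqrt(2)*m + 1/2)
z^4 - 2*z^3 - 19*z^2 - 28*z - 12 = (z - 6)*(z + 1)^2*(z + 2)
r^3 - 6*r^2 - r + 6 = (r - 6)*(r - 1)*(r + 1)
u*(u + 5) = u^2 + 5*u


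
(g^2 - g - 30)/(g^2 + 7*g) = (g^2 - g - 30)/(g*(g + 7))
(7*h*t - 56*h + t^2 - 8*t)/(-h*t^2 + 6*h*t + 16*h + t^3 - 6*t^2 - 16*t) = (7*h + t)/(-h*t - 2*h + t^2 + 2*t)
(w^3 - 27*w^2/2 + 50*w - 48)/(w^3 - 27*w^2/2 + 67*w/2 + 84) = (2*w^2 - 11*w + 12)/(2*w^2 - 11*w - 21)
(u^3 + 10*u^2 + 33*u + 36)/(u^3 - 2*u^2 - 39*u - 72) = (u + 4)/(u - 8)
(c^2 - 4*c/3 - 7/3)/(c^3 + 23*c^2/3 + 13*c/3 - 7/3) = (3*c - 7)/(3*c^2 + 20*c - 7)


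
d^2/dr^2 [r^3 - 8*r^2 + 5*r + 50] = 6*r - 16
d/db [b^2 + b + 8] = 2*b + 1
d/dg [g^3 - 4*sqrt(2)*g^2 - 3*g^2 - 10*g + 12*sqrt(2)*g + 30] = 3*g^2 - 8*sqrt(2)*g - 6*g - 10 + 12*sqrt(2)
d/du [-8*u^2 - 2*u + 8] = -16*u - 2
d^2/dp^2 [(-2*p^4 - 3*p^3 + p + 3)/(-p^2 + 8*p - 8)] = 2*(2*p^6 - 48*p^5 + 432*p^4 - 857*p^3 + 183*p^2 + 672*p - 232)/(p^6 - 24*p^5 + 216*p^4 - 896*p^3 + 1728*p^2 - 1536*p + 512)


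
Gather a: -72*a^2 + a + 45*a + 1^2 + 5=-72*a^2 + 46*a + 6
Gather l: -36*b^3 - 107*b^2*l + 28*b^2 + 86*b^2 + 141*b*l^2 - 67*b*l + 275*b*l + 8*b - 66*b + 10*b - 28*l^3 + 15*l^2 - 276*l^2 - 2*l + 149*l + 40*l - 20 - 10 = -36*b^3 + 114*b^2 - 48*b - 28*l^3 + l^2*(141*b - 261) + l*(-107*b^2 + 208*b + 187) - 30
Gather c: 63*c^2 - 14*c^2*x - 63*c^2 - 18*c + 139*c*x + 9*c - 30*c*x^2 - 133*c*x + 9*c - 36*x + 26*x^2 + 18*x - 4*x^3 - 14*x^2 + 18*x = -14*c^2*x + c*(-30*x^2 + 6*x) - 4*x^3 + 12*x^2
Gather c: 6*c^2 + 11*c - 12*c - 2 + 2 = 6*c^2 - c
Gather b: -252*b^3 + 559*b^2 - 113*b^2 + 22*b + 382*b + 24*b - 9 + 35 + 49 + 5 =-252*b^3 + 446*b^2 + 428*b + 80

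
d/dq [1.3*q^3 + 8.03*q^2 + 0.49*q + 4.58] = 3.9*q^2 + 16.06*q + 0.49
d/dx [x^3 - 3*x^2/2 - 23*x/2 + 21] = 3*x^2 - 3*x - 23/2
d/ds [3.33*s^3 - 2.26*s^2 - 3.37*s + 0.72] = 9.99*s^2 - 4.52*s - 3.37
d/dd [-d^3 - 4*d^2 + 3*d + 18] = -3*d^2 - 8*d + 3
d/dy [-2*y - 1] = -2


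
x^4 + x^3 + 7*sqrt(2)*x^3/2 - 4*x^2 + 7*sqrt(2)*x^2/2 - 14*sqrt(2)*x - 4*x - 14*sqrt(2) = (x - 2)*(x + 1)*(x + 2)*(x + 7*sqrt(2)/2)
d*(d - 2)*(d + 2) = d^3 - 4*d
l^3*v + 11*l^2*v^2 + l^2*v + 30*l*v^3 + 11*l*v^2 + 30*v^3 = (l + 5*v)*(l + 6*v)*(l*v + v)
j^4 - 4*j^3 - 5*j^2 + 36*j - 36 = (j - 3)*(j - 2)^2*(j + 3)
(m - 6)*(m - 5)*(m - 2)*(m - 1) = m^4 - 14*m^3 + 65*m^2 - 112*m + 60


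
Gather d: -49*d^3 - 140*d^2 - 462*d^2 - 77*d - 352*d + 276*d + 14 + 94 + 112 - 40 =-49*d^3 - 602*d^2 - 153*d + 180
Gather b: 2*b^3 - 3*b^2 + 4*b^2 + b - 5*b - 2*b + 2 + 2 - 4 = 2*b^3 + b^2 - 6*b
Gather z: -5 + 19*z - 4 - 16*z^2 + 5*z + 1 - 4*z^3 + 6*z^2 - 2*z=-4*z^3 - 10*z^2 + 22*z - 8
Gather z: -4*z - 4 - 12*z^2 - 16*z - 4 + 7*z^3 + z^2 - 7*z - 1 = 7*z^3 - 11*z^2 - 27*z - 9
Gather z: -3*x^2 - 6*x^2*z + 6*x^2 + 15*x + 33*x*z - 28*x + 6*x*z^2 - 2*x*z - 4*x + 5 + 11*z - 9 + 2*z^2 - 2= 3*x^2 - 17*x + z^2*(6*x + 2) + z*(-6*x^2 + 31*x + 11) - 6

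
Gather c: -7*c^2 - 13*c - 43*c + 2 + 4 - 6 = -7*c^2 - 56*c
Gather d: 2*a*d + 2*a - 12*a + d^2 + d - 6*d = -10*a + d^2 + d*(2*a - 5)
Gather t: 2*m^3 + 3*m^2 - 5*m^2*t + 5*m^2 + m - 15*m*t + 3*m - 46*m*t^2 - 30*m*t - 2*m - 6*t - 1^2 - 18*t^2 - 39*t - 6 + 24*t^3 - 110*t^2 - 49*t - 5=2*m^3 + 8*m^2 + 2*m + 24*t^3 + t^2*(-46*m - 128) + t*(-5*m^2 - 45*m - 94) - 12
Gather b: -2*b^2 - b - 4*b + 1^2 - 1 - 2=-2*b^2 - 5*b - 2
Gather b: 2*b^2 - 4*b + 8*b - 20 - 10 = 2*b^2 + 4*b - 30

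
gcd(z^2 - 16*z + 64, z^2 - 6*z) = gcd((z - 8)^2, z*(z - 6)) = 1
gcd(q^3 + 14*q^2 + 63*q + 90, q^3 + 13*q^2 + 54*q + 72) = q^2 + 9*q + 18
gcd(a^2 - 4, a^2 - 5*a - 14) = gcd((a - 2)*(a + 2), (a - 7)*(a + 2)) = a + 2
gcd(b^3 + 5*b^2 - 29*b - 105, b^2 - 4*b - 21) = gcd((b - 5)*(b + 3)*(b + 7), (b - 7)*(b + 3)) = b + 3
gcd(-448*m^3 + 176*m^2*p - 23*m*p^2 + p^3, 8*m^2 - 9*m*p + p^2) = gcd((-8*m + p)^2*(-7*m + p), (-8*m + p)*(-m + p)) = -8*m + p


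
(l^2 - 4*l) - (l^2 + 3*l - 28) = 28 - 7*l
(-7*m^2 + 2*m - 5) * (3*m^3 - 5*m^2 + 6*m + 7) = -21*m^5 + 41*m^4 - 67*m^3 - 12*m^2 - 16*m - 35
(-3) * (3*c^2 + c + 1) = -9*c^2 - 3*c - 3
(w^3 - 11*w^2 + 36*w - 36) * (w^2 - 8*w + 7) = w^5 - 19*w^4 + 131*w^3 - 401*w^2 + 540*w - 252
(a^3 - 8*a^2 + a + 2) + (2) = a^3 - 8*a^2 + a + 4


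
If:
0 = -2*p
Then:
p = 0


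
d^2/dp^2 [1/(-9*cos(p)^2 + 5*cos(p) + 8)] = (-324*sin(p)^4 + 475*sin(p)^2 - 515*cos(p)/4 + 135*cos(3*p)/4 + 43)/(9*sin(p)^2 + 5*cos(p) - 1)^3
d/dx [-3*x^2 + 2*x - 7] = 2 - 6*x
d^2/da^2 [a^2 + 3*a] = 2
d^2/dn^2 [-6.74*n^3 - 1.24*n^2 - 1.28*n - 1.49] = -40.44*n - 2.48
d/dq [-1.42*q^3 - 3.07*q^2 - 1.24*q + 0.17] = -4.26*q^2 - 6.14*q - 1.24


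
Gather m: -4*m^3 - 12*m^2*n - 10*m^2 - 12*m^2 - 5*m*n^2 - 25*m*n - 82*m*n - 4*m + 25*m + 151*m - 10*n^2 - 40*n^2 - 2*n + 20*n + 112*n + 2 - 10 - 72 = -4*m^3 + m^2*(-12*n - 22) + m*(-5*n^2 - 107*n + 172) - 50*n^2 + 130*n - 80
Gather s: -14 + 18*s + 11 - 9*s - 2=9*s - 5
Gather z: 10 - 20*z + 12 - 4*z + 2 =24 - 24*z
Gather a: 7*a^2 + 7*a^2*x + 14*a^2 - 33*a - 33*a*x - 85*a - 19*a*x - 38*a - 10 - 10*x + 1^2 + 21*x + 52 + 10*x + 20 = a^2*(7*x + 21) + a*(-52*x - 156) + 21*x + 63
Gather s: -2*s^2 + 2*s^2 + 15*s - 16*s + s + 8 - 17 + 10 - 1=0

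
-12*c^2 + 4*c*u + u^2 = (-2*c + u)*(6*c + u)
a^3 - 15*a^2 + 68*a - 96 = (a - 8)*(a - 4)*(a - 3)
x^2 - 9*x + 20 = (x - 5)*(x - 4)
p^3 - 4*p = p*(p - 2)*(p + 2)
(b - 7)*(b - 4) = b^2 - 11*b + 28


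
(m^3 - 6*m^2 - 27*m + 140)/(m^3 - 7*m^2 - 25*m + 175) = (m - 4)/(m - 5)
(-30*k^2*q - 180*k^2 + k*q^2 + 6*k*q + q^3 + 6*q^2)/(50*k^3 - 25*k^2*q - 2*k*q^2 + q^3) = (6*k*q + 36*k + q^2 + 6*q)/(-10*k^2 + 3*k*q + q^2)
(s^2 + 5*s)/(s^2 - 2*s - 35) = s/(s - 7)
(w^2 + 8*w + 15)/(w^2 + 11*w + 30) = (w + 3)/(w + 6)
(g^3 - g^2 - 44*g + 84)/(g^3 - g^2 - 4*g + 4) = (g^2 + g - 42)/(g^2 + g - 2)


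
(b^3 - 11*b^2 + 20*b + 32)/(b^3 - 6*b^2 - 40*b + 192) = (b + 1)/(b + 6)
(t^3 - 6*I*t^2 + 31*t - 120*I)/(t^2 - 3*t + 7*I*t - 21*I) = (t^3 - 6*I*t^2 + 31*t - 120*I)/(t^2 + t*(-3 + 7*I) - 21*I)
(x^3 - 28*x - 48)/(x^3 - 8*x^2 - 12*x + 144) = (x + 2)/(x - 6)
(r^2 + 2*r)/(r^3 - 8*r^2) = (r + 2)/(r*(r - 8))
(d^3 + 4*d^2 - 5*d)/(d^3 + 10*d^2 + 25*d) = (d - 1)/(d + 5)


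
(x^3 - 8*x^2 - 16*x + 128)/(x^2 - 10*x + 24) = (x^2 - 4*x - 32)/(x - 6)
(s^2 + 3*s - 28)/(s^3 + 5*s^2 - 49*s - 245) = (s - 4)/(s^2 - 2*s - 35)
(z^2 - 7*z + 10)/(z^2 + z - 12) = (z^2 - 7*z + 10)/(z^2 + z - 12)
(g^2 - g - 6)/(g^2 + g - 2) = (g - 3)/(g - 1)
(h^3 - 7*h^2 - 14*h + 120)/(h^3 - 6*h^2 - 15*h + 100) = (h - 6)/(h - 5)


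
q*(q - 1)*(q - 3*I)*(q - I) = q^4 - q^3 - 4*I*q^3 - 3*q^2 + 4*I*q^2 + 3*q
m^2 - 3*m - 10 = (m - 5)*(m + 2)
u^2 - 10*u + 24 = (u - 6)*(u - 4)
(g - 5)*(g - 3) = g^2 - 8*g + 15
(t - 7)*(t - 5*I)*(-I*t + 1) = -I*t^3 - 4*t^2 + 7*I*t^2 + 28*t - 5*I*t + 35*I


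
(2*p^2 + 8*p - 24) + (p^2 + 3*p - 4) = 3*p^2 + 11*p - 28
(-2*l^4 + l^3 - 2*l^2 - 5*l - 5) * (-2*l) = 4*l^5 - 2*l^4 + 4*l^3 + 10*l^2 + 10*l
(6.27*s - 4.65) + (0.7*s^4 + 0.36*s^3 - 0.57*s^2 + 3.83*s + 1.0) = 0.7*s^4 + 0.36*s^3 - 0.57*s^2 + 10.1*s - 3.65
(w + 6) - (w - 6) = 12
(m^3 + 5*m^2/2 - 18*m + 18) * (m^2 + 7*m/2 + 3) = m^5 + 6*m^4 - 25*m^3/4 - 75*m^2/2 + 9*m + 54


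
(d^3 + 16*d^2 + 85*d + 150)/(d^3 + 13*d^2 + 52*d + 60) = (d + 5)/(d + 2)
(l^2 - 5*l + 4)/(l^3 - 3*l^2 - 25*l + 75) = (l^2 - 5*l + 4)/(l^3 - 3*l^2 - 25*l + 75)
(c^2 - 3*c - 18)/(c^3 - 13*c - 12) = (c - 6)/(c^2 - 3*c - 4)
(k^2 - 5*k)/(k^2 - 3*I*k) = (k - 5)/(k - 3*I)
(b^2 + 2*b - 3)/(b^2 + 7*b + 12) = (b - 1)/(b + 4)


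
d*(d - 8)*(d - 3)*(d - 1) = d^4 - 12*d^3 + 35*d^2 - 24*d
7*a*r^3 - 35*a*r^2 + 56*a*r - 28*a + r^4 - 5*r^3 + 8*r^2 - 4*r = (7*a + r)*(r - 2)^2*(r - 1)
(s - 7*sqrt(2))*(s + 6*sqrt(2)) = s^2 - sqrt(2)*s - 84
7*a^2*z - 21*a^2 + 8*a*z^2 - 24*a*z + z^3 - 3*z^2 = (a + z)*(7*a + z)*(z - 3)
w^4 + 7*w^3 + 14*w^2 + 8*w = w*(w + 1)*(w + 2)*(w + 4)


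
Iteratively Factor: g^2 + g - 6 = (g + 3)*(g - 2)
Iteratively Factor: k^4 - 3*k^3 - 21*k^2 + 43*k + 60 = (k - 3)*(k^3 - 21*k - 20) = (k - 3)*(k + 4)*(k^2 - 4*k - 5) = (k - 3)*(k + 1)*(k + 4)*(k - 5)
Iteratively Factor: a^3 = (a)*(a^2) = a^2*(a)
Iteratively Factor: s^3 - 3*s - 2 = (s - 2)*(s^2 + 2*s + 1) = (s - 2)*(s + 1)*(s + 1)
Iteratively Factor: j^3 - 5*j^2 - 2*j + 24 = (j - 3)*(j^2 - 2*j - 8) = (j - 3)*(j + 2)*(j - 4)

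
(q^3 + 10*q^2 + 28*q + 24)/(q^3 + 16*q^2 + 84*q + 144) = (q^2 + 4*q + 4)/(q^2 + 10*q + 24)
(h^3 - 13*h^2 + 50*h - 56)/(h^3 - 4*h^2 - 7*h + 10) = (h^3 - 13*h^2 + 50*h - 56)/(h^3 - 4*h^2 - 7*h + 10)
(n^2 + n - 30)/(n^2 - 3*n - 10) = (n + 6)/(n + 2)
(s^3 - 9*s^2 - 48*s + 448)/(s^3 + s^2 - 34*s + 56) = (s^2 - 16*s + 64)/(s^2 - 6*s + 8)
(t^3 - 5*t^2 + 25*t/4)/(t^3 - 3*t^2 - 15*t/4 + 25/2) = t/(t + 2)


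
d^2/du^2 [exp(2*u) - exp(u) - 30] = (4*exp(u) - 1)*exp(u)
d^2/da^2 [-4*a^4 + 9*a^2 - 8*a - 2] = 18 - 48*a^2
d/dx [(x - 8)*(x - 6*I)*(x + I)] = 3*x^2 + x*(-16 - 10*I) + 6 + 40*I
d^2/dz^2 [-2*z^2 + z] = -4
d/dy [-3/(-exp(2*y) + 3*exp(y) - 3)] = (9 - 6*exp(y))*exp(y)/(exp(2*y) - 3*exp(y) + 3)^2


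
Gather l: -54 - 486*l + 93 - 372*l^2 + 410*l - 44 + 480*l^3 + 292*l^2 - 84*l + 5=480*l^3 - 80*l^2 - 160*l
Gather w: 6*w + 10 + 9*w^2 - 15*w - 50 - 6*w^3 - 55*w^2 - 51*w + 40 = -6*w^3 - 46*w^2 - 60*w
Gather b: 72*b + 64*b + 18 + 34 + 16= 136*b + 68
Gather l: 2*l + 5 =2*l + 5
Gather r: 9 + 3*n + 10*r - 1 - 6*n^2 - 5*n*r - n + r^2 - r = -6*n^2 + 2*n + r^2 + r*(9 - 5*n) + 8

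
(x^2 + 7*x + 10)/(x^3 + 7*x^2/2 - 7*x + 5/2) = 2*(x + 2)/(2*x^2 - 3*x + 1)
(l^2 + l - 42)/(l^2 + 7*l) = (l - 6)/l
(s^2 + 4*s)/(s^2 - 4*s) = (s + 4)/(s - 4)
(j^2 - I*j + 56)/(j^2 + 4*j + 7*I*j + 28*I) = (j - 8*I)/(j + 4)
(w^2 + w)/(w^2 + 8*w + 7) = w/(w + 7)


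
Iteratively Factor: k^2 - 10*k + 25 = (k - 5)*(k - 5)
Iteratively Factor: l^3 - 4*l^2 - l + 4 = (l - 1)*(l^2 - 3*l - 4) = (l - 4)*(l - 1)*(l + 1)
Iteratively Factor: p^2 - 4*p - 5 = (p + 1)*(p - 5)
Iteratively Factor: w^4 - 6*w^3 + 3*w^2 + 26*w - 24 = (w - 4)*(w^3 - 2*w^2 - 5*w + 6) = (w - 4)*(w - 3)*(w^2 + w - 2) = (w - 4)*(w - 3)*(w + 2)*(w - 1)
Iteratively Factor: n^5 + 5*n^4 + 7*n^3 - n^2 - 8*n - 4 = (n + 1)*(n^4 + 4*n^3 + 3*n^2 - 4*n - 4) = (n + 1)*(n + 2)*(n^3 + 2*n^2 - n - 2) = (n + 1)^2*(n + 2)*(n^2 + n - 2) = (n + 1)^2*(n + 2)^2*(n - 1)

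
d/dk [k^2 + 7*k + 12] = 2*k + 7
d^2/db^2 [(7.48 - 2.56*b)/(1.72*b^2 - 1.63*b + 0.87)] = (-(2.56*b - 7.48)*(3.44*b - 1.63)*(6.88*b - 3.26) + (26.4192*b - 34.0768)*(1.72*b^2 - 1.63*b + 0.87))/(1.72*b^2 - 1.63*b + 0.87)^3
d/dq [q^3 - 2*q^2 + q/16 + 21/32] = 3*q^2 - 4*q + 1/16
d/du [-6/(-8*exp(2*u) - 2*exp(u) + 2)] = (-24*exp(u) - 3)*exp(u)/(4*exp(2*u) + exp(u) - 1)^2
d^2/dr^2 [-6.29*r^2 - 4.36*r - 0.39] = -12.5800000000000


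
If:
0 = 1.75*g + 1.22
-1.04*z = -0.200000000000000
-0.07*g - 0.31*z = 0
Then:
No Solution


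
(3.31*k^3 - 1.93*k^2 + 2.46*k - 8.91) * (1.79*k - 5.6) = 5.9249*k^4 - 21.9907*k^3 + 15.2114*k^2 - 29.7249*k + 49.896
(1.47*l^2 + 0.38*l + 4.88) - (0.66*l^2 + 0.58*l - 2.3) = 0.81*l^2 - 0.2*l + 7.18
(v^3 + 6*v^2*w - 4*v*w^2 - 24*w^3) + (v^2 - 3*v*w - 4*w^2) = v^3 + 6*v^2*w + v^2 - 4*v*w^2 - 3*v*w - 24*w^3 - 4*w^2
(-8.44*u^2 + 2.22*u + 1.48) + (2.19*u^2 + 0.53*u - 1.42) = -6.25*u^2 + 2.75*u + 0.0600000000000001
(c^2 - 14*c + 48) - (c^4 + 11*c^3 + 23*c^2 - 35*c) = -c^4 - 11*c^3 - 22*c^2 + 21*c + 48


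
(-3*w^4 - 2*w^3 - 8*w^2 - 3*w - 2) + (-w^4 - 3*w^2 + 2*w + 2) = -4*w^4 - 2*w^3 - 11*w^2 - w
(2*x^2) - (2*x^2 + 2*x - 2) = 2 - 2*x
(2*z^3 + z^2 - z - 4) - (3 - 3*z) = 2*z^3 + z^2 + 2*z - 7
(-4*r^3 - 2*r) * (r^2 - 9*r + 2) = -4*r^5 + 36*r^4 - 10*r^3 + 18*r^2 - 4*r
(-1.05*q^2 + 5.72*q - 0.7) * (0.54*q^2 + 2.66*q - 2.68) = -0.567*q^4 + 0.2958*q^3 + 17.6512*q^2 - 17.1916*q + 1.876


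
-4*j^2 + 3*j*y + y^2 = (-j + y)*(4*j + y)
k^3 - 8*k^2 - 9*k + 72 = (k - 8)*(k - 3)*(k + 3)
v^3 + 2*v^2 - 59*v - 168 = (v - 8)*(v + 3)*(v + 7)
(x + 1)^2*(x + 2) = x^3 + 4*x^2 + 5*x + 2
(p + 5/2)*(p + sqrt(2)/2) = p^2 + sqrt(2)*p/2 + 5*p/2 + 5*sqrt(2)/4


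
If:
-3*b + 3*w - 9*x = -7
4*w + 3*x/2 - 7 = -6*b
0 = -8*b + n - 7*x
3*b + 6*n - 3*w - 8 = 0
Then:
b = -1051/636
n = 607/159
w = 703/212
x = 129/53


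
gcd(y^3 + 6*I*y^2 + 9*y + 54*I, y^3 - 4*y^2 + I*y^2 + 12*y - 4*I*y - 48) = y - 3*I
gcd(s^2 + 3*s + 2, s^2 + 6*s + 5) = s + 1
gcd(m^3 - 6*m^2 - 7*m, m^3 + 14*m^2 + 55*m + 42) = m + 1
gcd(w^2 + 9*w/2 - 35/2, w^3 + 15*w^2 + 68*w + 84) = w + 7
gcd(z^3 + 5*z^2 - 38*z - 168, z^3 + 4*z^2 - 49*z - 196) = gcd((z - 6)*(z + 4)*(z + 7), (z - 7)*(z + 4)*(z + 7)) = z^2 + 11*z + 28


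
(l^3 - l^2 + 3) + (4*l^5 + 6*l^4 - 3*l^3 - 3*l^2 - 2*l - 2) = 4*l^5 + 6*l^4 - 2*l^3 - 4*l^2 - 2*l + 1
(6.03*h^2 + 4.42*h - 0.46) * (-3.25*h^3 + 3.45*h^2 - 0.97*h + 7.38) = -19.5975*h^5 + 6.4385*h^4 + 10.8949*h^3 + 38.627*h^2 + 33.0658*h - 3.3948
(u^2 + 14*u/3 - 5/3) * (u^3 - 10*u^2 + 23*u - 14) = u^5 - 16*u^4/3 - 76*u^3/3 + 110*u^2 - 311*u/3 + 70/3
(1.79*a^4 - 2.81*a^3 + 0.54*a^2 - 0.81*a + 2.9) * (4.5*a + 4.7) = 8.055*a^5 - 4.232*a^4 - 10.777*a^3 - 1.107*a^2 + 9.243*a + 13.63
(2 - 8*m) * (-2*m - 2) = 16*m^2 + 12*m - 4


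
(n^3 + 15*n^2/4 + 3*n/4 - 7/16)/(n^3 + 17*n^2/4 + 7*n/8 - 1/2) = (n + 7/2)/(n + 4)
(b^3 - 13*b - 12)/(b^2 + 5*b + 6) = (b^2 - 3*b - 4)/(b + 2)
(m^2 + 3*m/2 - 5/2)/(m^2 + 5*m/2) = (m - 1)/m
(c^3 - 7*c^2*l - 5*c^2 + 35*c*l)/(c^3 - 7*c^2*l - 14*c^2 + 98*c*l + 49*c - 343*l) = c*(c - 5)/(c^2 - 14*c + 49)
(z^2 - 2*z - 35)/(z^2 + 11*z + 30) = (z - 7)/(z + 6)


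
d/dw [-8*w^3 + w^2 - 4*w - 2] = -24*w^2 + 2*w - 4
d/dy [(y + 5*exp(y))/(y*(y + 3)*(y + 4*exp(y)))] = (y*(y + 3)*(y + 4*exp(y))*(5*exp(y) + 1) - y*(y + 3)*(y + 5*exp(y))*(4*exp(y) + 1) - y*(y + 4*exp(y))*(y + 5*exp(y)) - (y + 3)*(y + 4*exp(y))*(y + 5*exp(y)))/(y^2*(y + 3)^2*(y + 4*exp(y))^2)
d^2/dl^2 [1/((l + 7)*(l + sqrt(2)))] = 2*((l + 7)^2 + (l + 7)*(l + sqrt(2)) + (l + sqrt(2))^2)/((l + 7)^3*(l + sqrt(2))^3)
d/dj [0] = 0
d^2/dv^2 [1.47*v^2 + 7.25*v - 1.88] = 2.94000000000000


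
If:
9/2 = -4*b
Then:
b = -9/8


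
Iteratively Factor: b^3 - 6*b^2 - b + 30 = (b - 5)*(b^2 - b - 6) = (b - 5)*(b - 3)*(b + 2)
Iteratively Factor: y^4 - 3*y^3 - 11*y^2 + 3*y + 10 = (y - 1)*(y^3 - 2*y^2 - 13*y - 10) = (y - 1)*(y + 2)*(y^2 - 4*y - 5) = (y - 1)*(y + 1)*(y + 2)*(y - 5)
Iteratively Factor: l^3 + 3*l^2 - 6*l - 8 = (l + 4)*(l^2 - l - 2) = (l - 2)*(l + 4)*(l + 1)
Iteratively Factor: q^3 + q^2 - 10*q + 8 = (q - 2)*(q^2 + 3*q - 4) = (q - 2)*(q + 4)*(q - 1)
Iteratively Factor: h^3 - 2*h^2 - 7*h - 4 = (h + 1)*(h^2 - 3*h - 4) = (h - 4)*(h + 1)*(h + 1)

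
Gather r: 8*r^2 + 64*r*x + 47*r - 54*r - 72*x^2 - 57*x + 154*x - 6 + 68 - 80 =8*r^2 + r*(64*x - 7) - 72*x^2 + 97*x - 18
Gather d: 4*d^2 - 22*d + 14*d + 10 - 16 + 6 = 4*d^2 - 8*d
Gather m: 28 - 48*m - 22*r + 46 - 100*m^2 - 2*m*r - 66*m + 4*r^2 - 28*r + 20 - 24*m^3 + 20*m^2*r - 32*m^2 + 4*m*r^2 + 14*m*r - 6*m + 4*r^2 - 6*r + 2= -24*m^3 + m^2*(20*r - 132) + m*(4*r^2 + 12*r - 120) + 8*r^2 - 56*r + 96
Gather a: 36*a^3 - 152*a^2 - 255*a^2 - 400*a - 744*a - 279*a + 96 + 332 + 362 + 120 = 36*a^3 - 407*a^2 - 1423*a + 910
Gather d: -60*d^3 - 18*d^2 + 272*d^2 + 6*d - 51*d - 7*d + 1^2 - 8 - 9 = -60*d^3 + 254*d^2 - 52*d - 16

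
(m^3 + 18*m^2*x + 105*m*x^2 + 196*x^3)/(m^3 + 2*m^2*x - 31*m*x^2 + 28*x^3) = (m^2 + 11*m*x + 28*x^2)/(m^2 - 5*m*x + 4*x^2)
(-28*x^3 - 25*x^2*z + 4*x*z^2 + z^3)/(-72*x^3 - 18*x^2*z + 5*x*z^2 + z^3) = (7*x^2 + 8*x*z + z^2)/(18*x^2 + 9*x*z + z^2)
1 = 1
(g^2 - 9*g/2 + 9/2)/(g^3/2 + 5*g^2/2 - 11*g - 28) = (2*g^2 - 9*g + 9)/(g^3 + 5*g^2 - 22*g - 56)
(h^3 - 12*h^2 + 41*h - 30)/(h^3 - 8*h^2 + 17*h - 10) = (h - 6)/(h - 2)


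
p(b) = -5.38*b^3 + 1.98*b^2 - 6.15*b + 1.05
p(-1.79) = 49.26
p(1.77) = -33.47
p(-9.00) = 4138.80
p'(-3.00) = -163.29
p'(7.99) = -1004.89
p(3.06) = -153.38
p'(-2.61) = -126.43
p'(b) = -16.14*b^2 + 3.96*b - 6.15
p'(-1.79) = -64.95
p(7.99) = -2665.93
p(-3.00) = 182.58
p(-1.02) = 15.09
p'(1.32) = -29.05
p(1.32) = -15.99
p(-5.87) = 1193.54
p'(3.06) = -145.16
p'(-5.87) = -585.53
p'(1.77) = -49.71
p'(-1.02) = -26.98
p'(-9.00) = -1349.13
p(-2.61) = 126.24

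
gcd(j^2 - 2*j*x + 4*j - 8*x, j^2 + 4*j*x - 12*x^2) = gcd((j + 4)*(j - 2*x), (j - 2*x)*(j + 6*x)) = -j + 2*x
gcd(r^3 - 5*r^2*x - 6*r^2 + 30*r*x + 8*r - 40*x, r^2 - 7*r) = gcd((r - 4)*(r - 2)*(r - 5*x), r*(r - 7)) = 1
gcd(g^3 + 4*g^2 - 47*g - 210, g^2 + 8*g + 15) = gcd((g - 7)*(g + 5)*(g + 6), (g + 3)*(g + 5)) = g + 5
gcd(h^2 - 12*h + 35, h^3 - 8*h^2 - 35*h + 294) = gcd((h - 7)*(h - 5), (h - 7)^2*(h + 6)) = h - 7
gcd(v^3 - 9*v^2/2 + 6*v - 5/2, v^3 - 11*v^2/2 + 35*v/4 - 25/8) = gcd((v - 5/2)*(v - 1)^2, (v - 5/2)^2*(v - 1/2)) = v - 5/2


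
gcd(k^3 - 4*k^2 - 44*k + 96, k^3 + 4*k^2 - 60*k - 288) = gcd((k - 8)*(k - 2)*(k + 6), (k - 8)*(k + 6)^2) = k^2 - 2*k - 48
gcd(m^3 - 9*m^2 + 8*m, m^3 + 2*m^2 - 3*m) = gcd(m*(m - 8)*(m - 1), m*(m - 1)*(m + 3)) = m^2 - m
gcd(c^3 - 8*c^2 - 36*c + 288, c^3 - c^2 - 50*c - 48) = c^2 - 2*c - 48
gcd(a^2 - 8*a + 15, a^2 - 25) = a - 5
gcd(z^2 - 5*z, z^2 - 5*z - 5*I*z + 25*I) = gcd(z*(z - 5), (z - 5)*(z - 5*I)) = z - 5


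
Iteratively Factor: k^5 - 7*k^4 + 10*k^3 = (k - 2)*(k^4 - 5*k^3) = (k - 5)*(k - 2)*(k^3) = k*(k - 5)*(k - 2)*(k^2) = k^2*(k - 5)*(k - 2)*(k)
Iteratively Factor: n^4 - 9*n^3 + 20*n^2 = (n - 5)*(n^3 - 4*n^2) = (n - 5)*(n - 4)*(n^2) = n*(n - 5)*(n - 4)*(n)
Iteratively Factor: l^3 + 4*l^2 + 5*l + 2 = (l + 1)*(l^2 + 3*l + 2) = (l + 1)^2*(l + 2)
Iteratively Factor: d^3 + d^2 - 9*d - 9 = (d - 3)*(d^2 + 4*d + 3) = (d - 3)*(d + 1)*(d + 3)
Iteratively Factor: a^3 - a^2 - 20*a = (a)*(a^2 - a - 20) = a*(a + 4)*(a - 5)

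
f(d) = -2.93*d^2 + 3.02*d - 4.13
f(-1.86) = -19.88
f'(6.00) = -32.14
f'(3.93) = -20.01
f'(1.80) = -7.53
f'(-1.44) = 11.46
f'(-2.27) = 16.32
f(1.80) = -8.19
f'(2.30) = -10.46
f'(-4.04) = 26.69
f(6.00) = -91.49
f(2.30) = -12.68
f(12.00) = -389.81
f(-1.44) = -14.55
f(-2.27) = -26.08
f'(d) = 3.02 - 5.86*d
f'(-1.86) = 13.92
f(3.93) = -37.51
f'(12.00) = -67.30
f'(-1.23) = 10.23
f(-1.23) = -12.28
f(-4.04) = -64.15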